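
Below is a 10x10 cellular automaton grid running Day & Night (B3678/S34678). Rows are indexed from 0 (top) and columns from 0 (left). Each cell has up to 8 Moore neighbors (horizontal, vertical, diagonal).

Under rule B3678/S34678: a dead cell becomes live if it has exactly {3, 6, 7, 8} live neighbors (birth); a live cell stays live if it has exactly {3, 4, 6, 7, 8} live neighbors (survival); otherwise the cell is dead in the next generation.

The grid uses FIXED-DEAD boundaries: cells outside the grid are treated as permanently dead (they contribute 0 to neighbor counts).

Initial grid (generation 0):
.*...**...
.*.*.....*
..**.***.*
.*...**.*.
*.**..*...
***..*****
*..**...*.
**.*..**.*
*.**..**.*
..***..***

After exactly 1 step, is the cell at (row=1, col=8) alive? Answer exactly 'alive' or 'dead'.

Answer: alive

Derivation:
Simulating step by step:
Generation 0 (given above): 50 live cells
Generation 1: 43 live cells
..*.......
.......**.
.**..***..
.*...*....
***.*..*.*
*.*..****.
**.**..*..
**.*.***..
.....**.**
.***..***.

Cell (1,8) at generation 1: 1 -> alive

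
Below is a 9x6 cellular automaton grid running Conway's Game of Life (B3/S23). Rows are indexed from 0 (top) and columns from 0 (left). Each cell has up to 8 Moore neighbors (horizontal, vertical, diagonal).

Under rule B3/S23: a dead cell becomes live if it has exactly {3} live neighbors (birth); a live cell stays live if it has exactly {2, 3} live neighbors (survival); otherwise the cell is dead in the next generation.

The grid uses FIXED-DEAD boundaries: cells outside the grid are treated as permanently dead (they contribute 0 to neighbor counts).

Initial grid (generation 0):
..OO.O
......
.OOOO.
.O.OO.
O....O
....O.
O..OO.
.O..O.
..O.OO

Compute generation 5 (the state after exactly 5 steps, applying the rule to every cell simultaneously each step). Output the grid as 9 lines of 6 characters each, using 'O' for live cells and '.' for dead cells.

Answer: ......
......
......
.OO...
.OO.OO
.OO.OO
.OO...
.OO...
..OO..

Derivation:
Simulating step by step:
Generation 0 (given above): 21 live cells
Generation 1: 19 live cells
......
.O....
.O..O.
OO...O
...O.O
...OOO
...OOO
.OO...
...OOO
Generation 2: 15 live cells
......
......
.OO...
OOO..O
..OO.O
..O...
.....O
..O...
..OOO.
Generation 3: 13 live cells
......
......
O.O...
O...O.
...OO.
..OOO.
......
..O.O.
..OO..
Generation 4: 12 live cells
......
......
.O....
.O..O.
..O..O
..O.O.
..O.O.
..O...
..OO..
Generation 5: 16 live cells
(generation 5 grid is the final answer)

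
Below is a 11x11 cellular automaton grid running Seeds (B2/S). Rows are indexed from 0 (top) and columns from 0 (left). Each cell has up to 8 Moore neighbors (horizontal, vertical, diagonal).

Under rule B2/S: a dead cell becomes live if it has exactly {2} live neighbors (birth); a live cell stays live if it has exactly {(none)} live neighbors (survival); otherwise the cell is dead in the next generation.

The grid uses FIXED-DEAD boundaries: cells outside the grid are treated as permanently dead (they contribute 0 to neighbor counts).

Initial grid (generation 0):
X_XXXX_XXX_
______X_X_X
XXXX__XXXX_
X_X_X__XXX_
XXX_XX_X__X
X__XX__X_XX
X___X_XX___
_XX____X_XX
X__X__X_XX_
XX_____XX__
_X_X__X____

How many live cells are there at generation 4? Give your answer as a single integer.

Answer: 4

Derivation:
Simulating step by step:
Generation 0 (given above): 59 live cells
Generation 1: 8 live cells
_X________X
___________
____X______
___________
___________
___________
___________
____X______
___________
___XXX_____
________X__
Generation 2: 2 live cells
___________
___________
___________
___________
___________
___________
___________
___________
___________
___________
___X_X_____
Generation 3: 2 live cells
___________
___________
___________
___________
___________
___________
___________
___________
___________
____X______
____X______
Generation 4: 4 live cells
___________
___________
___________
___________
___________
___________
___________
___________
___________
___X_X_____
___X_X_____
Population at generation 4: 4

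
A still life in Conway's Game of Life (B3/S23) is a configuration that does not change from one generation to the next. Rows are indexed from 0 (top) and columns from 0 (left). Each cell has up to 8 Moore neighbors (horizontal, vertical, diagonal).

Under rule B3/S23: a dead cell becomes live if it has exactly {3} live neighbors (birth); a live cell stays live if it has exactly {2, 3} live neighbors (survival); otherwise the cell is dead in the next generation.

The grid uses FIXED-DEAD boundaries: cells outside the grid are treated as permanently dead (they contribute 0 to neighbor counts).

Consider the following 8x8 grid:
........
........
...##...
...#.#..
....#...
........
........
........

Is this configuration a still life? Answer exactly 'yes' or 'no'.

Answer: yes

Derivation:
Compute generation 1 and compare to generation 0 (given above):
Generation 1:
........
........
...##...
...#.#..
....#...
........
........
........
The grids are IDENTICAL -> still life.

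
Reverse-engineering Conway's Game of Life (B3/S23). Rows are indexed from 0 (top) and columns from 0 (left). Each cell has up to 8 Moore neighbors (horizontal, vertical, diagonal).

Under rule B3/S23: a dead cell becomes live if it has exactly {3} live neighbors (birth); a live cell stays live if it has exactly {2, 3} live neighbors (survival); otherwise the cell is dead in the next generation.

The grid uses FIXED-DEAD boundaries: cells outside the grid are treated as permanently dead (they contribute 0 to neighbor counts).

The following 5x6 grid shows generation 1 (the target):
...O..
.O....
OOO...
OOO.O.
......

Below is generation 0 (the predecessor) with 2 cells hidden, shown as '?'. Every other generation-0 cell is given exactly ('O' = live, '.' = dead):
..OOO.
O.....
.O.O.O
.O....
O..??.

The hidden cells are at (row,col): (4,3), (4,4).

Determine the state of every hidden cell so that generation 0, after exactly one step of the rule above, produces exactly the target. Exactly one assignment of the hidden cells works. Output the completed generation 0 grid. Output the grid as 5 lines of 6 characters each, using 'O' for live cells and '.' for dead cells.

Answer: ..OOO.
O.....
.O.O.O
.O....
O...O.

Derivation:
Hidden generation-0 cells (in order): (4,3), (4,4).
A hidden cell only influences target cells in its own 3x3 neighborhood. Try each of the 2^2 = 4 assignments, step the completed generation 0 forward once under B3/S23, and compare with the target:
  (4,3)=. (4,4)=. -> step gives (3,4)='.' but target has 'O' -> reject
  (4,3)=. (4,4)=O -> step reproduces the target at every cell -> ACCEPT
  (4,3)=O (4,4)=. -> step gives (3,2)='.' but target has 'O' -> reject
  (4,3)=O (4,4)=O -> step gives (3,2)='.' but target has 'O' -> reject
Unique solution: (4,3)=dead, (4,4)=live.
Check: live-neighbor counts of every cell in the completed generation 0:
121211
134442
323020
323232
121101
Applying B3/S23 to generation 0 with these counts gives:
...O..
.O....
OOO...
OOO.O.
......
which matches the target exactly.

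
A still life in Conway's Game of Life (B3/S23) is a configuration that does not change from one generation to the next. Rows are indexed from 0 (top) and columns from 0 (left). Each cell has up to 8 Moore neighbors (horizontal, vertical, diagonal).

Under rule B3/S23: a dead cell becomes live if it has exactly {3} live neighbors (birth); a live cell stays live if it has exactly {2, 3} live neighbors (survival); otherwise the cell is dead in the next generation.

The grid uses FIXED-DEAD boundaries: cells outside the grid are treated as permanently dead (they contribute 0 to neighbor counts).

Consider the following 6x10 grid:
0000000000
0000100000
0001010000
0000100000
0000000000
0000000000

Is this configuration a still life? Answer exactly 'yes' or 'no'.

Answer: yes

Derivation:
Compute generation 1 and compare to generation 0 (given above):
Generation 1:
0000000000
0000100000
0001010000
0000100000
0000000000
0000000000
The grids are IDENTICAL -> still life.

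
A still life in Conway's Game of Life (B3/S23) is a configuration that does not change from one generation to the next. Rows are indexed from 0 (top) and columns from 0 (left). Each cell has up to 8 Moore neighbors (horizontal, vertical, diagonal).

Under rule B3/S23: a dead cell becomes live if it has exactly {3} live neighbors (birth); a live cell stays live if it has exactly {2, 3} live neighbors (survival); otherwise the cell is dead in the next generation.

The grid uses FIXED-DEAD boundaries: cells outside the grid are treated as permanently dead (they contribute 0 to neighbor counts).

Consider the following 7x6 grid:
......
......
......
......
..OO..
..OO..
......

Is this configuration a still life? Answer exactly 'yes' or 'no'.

Answer: yes

Derivation:
Compute generation 1 and compare to generation 0 (given above):
Generation 1:
......
......
......
......
..OO..
..OO..
......
The grids are IDENTICAL -> still life.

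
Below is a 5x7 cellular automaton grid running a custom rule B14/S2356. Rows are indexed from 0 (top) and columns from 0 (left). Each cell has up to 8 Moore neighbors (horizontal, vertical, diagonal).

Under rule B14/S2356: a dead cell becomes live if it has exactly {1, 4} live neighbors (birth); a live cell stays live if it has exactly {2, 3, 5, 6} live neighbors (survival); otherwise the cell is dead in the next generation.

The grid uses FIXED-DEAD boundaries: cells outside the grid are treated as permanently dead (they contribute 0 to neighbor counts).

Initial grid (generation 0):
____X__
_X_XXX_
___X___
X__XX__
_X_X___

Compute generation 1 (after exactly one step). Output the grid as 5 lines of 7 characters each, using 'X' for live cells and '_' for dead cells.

Answer: XX__X_X
X__X_XX
__X___X
__XXXX_
___X_X_

Derivation:
Simulating step by step:
Generation 0 (given above): 11 live cells
Generation 1: 16 live cells
(generation 1 grid is the final answer)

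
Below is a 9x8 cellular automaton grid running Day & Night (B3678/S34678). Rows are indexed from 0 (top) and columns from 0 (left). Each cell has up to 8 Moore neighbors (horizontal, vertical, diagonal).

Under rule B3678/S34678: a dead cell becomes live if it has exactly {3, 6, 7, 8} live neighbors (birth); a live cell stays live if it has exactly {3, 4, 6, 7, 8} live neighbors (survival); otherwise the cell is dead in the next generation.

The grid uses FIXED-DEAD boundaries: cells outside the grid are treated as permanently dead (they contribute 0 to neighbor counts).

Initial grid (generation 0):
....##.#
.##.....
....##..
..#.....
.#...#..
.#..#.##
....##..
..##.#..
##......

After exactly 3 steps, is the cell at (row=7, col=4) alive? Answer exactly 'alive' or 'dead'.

Simulating step by step:
Generation 0 (given above): 21 live cells
Generation 1: 16 live cells
........
...#..#.
.###....
....##..
..#...#.
....#.#.
..#.##..
.#......
..#.....
Generation 2: 10 live cells
........
........
..##.#..
.#......
...##...
........
...#.#..
..##....
........
Generation 3: 4 live cells
........
........
........
........
........
...#....
..#.#...
....#...
........

Cell (7,4) at generation 3: 1 -> alive

Answer: alive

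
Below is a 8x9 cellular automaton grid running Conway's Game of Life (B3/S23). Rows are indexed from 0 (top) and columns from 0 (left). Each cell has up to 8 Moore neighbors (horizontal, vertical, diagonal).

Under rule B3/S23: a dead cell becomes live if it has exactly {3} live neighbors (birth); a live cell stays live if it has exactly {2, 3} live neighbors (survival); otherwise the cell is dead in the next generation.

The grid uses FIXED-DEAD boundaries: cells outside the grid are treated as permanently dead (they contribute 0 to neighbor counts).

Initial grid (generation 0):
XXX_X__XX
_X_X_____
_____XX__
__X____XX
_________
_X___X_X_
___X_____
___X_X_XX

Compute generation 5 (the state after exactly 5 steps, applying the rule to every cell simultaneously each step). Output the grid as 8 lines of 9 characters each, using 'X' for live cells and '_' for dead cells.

Answer: ______X__
_XX__X_X_
XX___X_XX
__X_XX___
_______XX
______XXX
_________
_________

Derivation:
Simulating step by step:
Generation 0 (given above): 21 live cells
Generation 1: 23 live cells
XXXX_____
XX_XXXXX_
__X___XX_
______XX_
______XXX
_________
__X____XX
____X____
Generation 2: 17 live cells
X__X_XX__
X___XX_X_
_XXXX___X
_____X___
______X_X
______X__
_________
_________
Generation 3: 17 live cells
_____XX__
X______X_
_XXX__X__
__XXXX_X_
_____XXX_
_______X_
_________
_________
Generation 4: 16 live cells
______X__
_XX__X_X_
_X___XXX_
_X_____X_
___X_X_XX
_______X_
_________
_________
Generation 5: 18 live cells
(generation 5 grid is the final answer)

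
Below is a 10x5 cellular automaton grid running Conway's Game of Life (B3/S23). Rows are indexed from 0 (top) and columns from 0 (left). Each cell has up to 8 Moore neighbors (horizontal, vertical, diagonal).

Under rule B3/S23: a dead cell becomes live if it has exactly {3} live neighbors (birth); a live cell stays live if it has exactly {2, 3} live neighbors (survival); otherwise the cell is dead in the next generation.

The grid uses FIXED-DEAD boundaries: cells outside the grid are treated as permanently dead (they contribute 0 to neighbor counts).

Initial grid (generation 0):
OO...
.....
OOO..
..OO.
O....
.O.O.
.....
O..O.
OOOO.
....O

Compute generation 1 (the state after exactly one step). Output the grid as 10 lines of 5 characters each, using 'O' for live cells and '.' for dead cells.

Answer: .....
..O..
.OOO.
O.OO.
.O.O.
.....
..O..
O..O.
OOOOO
.OOO.

Derivation:
Simulating step by step:
Generation 0 (given above): 17 live cells
Generation 1: 20 live cells
(generation 1 grid is the final answer)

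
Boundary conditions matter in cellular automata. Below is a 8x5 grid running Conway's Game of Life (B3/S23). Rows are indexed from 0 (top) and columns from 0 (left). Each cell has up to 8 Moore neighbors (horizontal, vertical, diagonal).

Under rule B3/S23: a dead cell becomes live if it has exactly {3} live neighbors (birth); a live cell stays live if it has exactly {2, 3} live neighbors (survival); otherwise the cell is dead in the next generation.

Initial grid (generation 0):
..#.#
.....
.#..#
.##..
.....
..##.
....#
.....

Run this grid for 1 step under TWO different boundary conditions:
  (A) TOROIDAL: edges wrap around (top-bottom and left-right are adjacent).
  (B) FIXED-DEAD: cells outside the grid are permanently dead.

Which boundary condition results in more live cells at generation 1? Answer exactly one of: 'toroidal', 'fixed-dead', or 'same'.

Answer: toroidal

Derivation:
Under TOROIDAL boundary, generation 1:
.....
#..#.
###..
###..
.#.#.
...#.
...#.
...#.
Population = 13

Under FIXED-DEAD boundary, generation 1:
.....
...#.
.##..
.##..
.#.#.
...#.
...#.
.....
Population = 9

Comparison: toroidal=13, fixed-dead=9 -> toroidal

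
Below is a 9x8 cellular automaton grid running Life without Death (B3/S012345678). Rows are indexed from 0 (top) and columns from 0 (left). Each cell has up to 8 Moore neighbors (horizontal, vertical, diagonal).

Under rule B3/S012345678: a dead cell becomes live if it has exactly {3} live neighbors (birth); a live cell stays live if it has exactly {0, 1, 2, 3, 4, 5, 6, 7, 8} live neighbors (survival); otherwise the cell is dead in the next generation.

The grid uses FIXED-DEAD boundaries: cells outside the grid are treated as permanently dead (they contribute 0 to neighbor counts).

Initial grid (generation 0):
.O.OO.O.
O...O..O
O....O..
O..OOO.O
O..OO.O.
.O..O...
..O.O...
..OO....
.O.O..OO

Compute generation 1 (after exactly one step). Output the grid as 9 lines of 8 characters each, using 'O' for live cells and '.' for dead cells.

Answer: .O.OOOO.
OO.OO.OO
OO.O.O..
OO.OOO.O
OOOOO.O.
.OO.O...
.OO.O...
.OOOO...
.O.O..OO

Derivation:
Simulating step by step:
Generation 0 (given above): 28 live cells
Generation 1: 41 live cells
(generation 1 grid is the final answer)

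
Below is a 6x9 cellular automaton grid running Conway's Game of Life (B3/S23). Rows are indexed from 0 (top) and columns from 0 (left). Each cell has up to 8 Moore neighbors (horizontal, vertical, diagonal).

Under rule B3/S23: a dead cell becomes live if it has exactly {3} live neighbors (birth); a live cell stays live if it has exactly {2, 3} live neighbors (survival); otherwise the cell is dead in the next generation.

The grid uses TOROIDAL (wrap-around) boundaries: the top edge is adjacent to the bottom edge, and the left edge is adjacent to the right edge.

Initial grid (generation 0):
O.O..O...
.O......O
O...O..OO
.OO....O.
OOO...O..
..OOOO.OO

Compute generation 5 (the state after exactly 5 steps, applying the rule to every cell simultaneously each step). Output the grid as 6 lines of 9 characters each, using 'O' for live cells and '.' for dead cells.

Answer: ..O.O....
.OO.O.O..
O.....O..
O.O......
..O......
.........

Derivation:
Simulating step by step:
Generation 0 (given above): 22 live cells
Generation 1: 21 live cells
O.O..OOO.
.O.....O.
..O....O.
..OO..OO.
O...OOO..
....OO.OO
Generation 2: 21 live cells
OO..OO...
.OO....O.
.OOO...OO
.OOOO..OO
.........
OO.O.....
Generation 3: 18 live cells
...OO...O
....O.OO.
....O.O..
.O..O..OO
....O...O
OOO.O....
Generation 4: 29 live cells
OOO.O..OO
....O.OO.
...OO.O.O
O..OO..OO
..O.OO.OO
OOO.OO..O
Generation 5: 11 live cells
(generation 5 grid is the final answer)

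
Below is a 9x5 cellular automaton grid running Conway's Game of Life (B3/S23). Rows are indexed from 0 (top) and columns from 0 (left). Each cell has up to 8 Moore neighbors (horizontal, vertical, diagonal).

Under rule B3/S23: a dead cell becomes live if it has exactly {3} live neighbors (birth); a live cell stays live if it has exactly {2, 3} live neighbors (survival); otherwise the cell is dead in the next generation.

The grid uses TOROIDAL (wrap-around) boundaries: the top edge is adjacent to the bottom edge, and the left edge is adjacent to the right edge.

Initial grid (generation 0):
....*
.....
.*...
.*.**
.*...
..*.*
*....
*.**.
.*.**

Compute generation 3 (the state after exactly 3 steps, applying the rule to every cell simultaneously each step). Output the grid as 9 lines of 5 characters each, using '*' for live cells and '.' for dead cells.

Answer: ..*.*
.**..
.....
*....
*....
*...*
*....
*....
.**..

Derivation:
Simulating step by step:
Generation 0 (given above): 15 live cells
Generation 1: 16 live cells
*..**
.....
*.*..
.*...
.*..*
**...
*.*..
*.**.
.*...
Generation 2: 20 live cells
*...*
**.*.
.*...
.**..
.**..
..*.*
*.**.
*.***
.*...
Generation 3: 12 live cells
(generation 3 grid is the final answer)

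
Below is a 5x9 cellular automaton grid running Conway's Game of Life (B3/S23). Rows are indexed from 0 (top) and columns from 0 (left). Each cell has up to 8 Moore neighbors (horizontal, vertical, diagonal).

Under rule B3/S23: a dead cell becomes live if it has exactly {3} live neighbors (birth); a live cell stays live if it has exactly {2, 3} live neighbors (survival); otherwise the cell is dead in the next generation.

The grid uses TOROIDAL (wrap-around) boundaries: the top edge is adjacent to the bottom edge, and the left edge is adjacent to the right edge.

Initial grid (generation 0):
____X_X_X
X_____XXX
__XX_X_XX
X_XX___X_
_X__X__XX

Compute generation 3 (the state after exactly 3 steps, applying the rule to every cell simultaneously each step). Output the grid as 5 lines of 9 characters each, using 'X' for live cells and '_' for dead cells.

Simulating step by step:
Generation 0 (given above): 20 live cells
Generation 1: 13 live cells
______X__
X__XX____
__XXX____
X________
_XX_XXX__
Generation 2: 12 live cells
_XX___X__
__X_XX___
_XX_X____
_________
_X___XX__
Generation 3: 18 live cells
(generation 3 grid is the final answer)

Answer: _XXXX_X__
____XX___
_XX_XX___
_XX__X___
_XX__XX__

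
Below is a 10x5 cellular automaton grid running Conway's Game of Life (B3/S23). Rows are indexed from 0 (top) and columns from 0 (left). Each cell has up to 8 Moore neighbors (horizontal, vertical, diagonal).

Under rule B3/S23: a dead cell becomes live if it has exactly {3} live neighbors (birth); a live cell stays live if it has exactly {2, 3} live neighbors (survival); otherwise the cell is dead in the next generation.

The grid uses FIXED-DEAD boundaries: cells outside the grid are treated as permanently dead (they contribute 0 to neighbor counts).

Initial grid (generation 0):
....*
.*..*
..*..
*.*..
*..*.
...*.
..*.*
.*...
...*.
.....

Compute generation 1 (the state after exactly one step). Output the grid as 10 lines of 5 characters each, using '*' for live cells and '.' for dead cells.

Simulating step by step:
Generation 0 (given above): 13 live cells
Generation 1: 15 live cells
(generation 1 grid is the final answer)

Answer: .....
...*.
..**.
..**.
.***.
..***
..**.
..**.
.....
.....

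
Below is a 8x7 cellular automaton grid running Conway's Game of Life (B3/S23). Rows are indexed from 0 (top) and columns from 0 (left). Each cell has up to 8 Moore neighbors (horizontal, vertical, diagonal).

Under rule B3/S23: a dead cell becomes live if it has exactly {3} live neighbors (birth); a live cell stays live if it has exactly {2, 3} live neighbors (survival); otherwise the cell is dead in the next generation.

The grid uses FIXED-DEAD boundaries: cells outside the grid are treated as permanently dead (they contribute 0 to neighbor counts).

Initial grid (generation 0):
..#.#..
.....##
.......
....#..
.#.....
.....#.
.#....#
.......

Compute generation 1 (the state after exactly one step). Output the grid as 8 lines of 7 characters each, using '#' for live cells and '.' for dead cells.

Simulating step by step:
Generation 0 (given above): 9 live cells
Generation 1: 3 live cells
(generation 1 grid is the final answer)

Answer: .....#.
.....#.
.....#.
.......
.......
.......
.......
.......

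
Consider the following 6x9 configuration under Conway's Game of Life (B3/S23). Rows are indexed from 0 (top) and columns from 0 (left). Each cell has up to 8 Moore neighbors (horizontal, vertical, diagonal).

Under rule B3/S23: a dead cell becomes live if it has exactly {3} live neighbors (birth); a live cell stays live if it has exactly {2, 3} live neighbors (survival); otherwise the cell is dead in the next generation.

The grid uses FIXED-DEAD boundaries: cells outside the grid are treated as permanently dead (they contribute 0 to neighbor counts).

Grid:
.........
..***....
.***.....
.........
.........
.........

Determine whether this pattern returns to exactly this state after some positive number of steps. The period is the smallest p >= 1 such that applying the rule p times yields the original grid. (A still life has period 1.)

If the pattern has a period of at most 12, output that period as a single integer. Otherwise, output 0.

Answer: 2

Derivation:
Simulating and comparing each generation to the original:
Gen 0 (original, given above): 6 live cells
Gen 1: 6 live cells, differs from original
Gen 2: 6 live cells, MATCHES original -> period = 2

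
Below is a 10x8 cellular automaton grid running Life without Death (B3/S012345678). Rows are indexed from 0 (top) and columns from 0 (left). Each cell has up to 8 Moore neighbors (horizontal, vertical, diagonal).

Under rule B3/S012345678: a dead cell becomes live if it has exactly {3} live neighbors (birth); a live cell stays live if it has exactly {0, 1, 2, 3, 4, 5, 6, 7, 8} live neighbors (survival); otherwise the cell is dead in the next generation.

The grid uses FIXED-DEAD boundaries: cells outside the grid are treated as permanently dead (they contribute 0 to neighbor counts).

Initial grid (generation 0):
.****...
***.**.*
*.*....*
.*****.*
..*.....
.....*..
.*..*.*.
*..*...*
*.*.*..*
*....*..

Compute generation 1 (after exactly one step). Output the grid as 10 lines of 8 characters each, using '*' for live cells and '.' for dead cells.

Simulating step by step:
Generation 0 (given above): 33 live cells
Generation 1: 48 live cells
(generation 1 grid is the final answer)

Answer: ******..
***.****
*.*....*
.*******
.**..**.
.....*..
.*..***.
*.******
*.***.**
**...*..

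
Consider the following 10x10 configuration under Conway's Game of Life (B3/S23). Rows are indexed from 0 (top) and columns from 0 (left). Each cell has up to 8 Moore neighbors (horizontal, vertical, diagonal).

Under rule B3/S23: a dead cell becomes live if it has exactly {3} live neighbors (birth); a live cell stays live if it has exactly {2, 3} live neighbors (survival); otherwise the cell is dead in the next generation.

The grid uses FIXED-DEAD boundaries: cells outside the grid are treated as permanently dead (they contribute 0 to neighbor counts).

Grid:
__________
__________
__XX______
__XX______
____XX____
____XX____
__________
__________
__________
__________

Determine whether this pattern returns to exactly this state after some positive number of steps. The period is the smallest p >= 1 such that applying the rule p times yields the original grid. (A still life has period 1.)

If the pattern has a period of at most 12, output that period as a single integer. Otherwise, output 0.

Simulating and comparing each generation to the original:
Gen 0 (original, given above): 8 live cells
Gen 1: 6 live cells, differs from original
Gen 2: 8 live cells, MATCHES original -> period = 2

Answer: 2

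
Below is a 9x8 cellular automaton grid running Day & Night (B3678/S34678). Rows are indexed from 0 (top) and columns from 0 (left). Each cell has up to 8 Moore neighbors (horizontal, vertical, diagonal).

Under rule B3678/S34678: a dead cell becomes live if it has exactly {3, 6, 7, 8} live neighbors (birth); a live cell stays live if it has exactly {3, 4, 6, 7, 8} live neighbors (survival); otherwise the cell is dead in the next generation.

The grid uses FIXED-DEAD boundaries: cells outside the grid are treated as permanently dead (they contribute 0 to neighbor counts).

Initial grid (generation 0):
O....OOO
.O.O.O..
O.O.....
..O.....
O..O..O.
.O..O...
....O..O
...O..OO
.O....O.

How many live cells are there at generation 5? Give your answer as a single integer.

Answer: 12

Derivation:
Simulating step by step:
Generation 0 (given above): 22 live cells
Generation 1: 20 live cells
....O.O.
OOO.O...
..OO....
...O....
.OO.....
...O.O..
...O.OO.
.....OOO
.......O
Generation 2: 20 live cells
.O.O.O..
.OO..O..
..OOO...
.O.O....
..OOO...
......O.
.....O.O
....OO.O
........
Generation 3: 13 live cells
....O...
.O......
...OO...
..OO....
..OO....
...OOO..
....OO..
........
........
Generation 4: 11 live cells
........
...OO...
...O....
..O.....
..O.....
..OO.O..
...OOO..
........
........
Generation 5: 12 live cells
........
........
..OOO...
...O....
.OO.....
..OO....
..OOO...
....O...
........
Population at generation 5: 12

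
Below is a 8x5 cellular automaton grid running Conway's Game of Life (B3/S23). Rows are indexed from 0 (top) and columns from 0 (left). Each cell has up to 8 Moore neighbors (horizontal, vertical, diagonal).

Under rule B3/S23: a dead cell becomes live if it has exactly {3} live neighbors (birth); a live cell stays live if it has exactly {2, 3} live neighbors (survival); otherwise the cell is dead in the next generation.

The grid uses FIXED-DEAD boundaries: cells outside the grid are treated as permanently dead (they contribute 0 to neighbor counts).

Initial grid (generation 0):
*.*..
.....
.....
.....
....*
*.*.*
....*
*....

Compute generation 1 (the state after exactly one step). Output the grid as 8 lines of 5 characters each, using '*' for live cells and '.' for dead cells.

Simulating step by step:
Generation 0 (given above): 8 live cells
Generation 1: 4 live cells
(generation 1 grid is the final answer)

Answer: .....
.....
.....
.....
...*.
....*
.*.*.
.....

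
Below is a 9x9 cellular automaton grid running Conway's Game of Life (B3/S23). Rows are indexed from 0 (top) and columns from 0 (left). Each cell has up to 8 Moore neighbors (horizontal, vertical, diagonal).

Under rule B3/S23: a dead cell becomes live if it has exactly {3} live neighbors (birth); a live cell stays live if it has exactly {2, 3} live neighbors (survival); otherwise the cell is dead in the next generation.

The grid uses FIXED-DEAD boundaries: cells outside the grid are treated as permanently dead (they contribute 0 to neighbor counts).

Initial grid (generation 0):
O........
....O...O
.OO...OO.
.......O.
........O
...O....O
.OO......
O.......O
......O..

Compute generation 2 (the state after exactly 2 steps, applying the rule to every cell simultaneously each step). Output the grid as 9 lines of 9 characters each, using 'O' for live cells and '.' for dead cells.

Simulating step by step:
Generation 0 (given above): 16 live cells
Generation 1: 14 live cells
.........
.O.....O.
......OOO
......OOO
.......OO
..O......
.OO......
.O.......
.........
Generation 2: 11 live cells
(generation 2 grid is the final answer)

Answer: .........
......OOO
.........
.........
......O.O
.OO......
.OO......
.OO......
.........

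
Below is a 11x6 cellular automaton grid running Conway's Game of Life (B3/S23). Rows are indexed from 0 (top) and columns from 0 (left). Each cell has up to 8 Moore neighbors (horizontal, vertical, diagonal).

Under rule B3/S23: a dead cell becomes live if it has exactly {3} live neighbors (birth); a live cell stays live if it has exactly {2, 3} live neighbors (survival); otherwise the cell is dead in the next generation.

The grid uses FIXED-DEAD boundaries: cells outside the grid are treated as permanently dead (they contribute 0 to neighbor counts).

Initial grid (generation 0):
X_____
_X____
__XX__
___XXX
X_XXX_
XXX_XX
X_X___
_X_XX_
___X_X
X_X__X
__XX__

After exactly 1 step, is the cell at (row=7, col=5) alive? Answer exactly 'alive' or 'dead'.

Answer: dead

Derivation:
Simulating step by step:
Generation 0 (given above): 28 live cells
Generation 1: 23 live cells
______
_XX___
__XX__
_X___X
X_____
X___XX
X____X
_X_XX_
_X_X_X
_XX___
_XXX__

Cell (7,5) at generation 1: 0 -> dead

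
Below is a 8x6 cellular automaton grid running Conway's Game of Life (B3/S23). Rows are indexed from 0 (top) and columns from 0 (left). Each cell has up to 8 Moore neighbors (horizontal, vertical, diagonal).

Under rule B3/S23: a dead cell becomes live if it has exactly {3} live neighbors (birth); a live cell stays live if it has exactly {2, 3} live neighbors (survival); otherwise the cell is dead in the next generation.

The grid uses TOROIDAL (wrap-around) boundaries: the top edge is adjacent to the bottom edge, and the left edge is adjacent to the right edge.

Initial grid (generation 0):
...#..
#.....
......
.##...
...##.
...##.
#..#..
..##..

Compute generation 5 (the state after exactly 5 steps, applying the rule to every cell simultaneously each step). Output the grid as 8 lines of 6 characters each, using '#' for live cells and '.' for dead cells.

Answer: #..#..
......
..###.
.#.#..
..#...
......
.##...
.##...

Derivation:
Simulating step by step:
Generation 0 (given above): 12 live cells
Generation 1: 11 live cells
..##..
......
.#....
..##..
....#.
..#..#
......
..###.
Generation 2: 12 live cells
..#.#.
..#...
..#...
..##..
..#.#.
......
..#.#.
..#.#.
Generation 3: 13 live cells
.##...
.##...
.##...
.##...
..#...
......
......
.##.##
Generation 4: 11 live cells
......
#..#..
#..#..
...#..
.##...
......
......
####..
Generation 5: 12 live cells
(generation 5 grid is the final answer)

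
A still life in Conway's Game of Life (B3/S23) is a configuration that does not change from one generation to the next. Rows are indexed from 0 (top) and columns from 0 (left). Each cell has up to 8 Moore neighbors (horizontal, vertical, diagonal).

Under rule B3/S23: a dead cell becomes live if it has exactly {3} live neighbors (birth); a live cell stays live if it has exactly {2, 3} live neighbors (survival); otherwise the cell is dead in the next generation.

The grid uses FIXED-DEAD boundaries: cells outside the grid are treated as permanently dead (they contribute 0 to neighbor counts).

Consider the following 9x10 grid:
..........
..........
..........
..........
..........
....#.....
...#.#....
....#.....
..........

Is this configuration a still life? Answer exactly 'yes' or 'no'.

Compute generation 1 and compare to generation 0 (given above):
Generation 1:
..........
..........
..........
..........
..........
....#.....
...#.#....
....#.....
..........
The grids are IDENTICAL -> still life.

Answer: yes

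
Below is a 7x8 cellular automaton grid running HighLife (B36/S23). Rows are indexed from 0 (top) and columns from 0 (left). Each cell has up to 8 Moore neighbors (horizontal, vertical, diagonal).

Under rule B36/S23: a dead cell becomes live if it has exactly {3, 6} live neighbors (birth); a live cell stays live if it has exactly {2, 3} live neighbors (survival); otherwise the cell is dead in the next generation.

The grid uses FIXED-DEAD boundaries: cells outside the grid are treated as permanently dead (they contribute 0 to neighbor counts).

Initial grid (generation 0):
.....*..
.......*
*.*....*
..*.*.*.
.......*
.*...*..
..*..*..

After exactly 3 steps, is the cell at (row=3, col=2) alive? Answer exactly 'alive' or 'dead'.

Simulating step by step:
Generation 0 (given above): 13 live cells
Generation 1: 12 live cells
........
......*.
.*.*..**
.*.*..**
.....**.
......*.
........
Generation 2: 7 live cells
........
......**
.....*..
....*...
.....*..
.....**.
........
Generation 3: 10 live cells
........
......*.
.....**.
....**..
....***.
.....**.
........

Cell (3,2) at generation 3: 0 -> dead

Answer: dead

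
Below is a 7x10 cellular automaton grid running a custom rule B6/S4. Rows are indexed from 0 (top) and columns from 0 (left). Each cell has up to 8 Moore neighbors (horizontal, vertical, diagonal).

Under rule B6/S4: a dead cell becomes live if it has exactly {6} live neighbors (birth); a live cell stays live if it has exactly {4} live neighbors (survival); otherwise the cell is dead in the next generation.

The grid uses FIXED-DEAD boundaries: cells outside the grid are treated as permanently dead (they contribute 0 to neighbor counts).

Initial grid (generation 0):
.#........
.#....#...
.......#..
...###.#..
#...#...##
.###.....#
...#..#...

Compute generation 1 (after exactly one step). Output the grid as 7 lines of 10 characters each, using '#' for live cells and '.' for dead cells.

Simulating step by step:
Generation 0 (given above): 18 live cells
Generation 1: 1 live cells
(generation 1 grid is the final answer)

Answer: ..........
..........
..........
..........
....#.....
..........
..........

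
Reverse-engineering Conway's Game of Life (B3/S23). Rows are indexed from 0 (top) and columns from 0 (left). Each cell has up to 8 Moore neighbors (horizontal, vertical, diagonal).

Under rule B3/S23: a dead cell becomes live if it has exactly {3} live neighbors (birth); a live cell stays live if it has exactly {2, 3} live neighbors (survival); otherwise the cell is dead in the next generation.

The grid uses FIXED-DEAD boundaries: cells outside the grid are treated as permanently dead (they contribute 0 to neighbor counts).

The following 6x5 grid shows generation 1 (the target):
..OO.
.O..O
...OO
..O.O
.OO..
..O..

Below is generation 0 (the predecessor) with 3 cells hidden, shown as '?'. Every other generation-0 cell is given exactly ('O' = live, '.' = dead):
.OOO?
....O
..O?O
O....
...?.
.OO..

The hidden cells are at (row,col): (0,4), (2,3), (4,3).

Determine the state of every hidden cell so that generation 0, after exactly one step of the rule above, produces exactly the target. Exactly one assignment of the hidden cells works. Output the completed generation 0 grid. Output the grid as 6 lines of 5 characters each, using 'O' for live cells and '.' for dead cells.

Hidden generation-0 cells (in order): (0,4), (2,3), (4,3).
A hidden cell only influences target cells in its own 3x3 neighborhood. Try each of the 2^3 = 8 assignments, step the completed generation 0 forward once under B3/S23, and compare with the target:
  (0,4)=. (2,3)=. (4,3)=. -> step gives (2,4)='.' but target has 'O' -> reject
  (0,4)=. (2,3)=. (4,3)=O -> step gives (2,4)='.' but target has 'O' -> reject
  (0,4)=. (2,3)=O (4,3)=. -> step gives (3,2)='.' but target has 'O' -> reject
  (0,4)=. (2,3)=O (4,3)=O -> step reproduces the target at every cell -> ACCEPT
  (0,4)=O (2,3)=. (4,3)=. -> step gives (0,4)='O' but target has '.' -> reject
  (0,4)=O (2,3)=. (4,3)=O -> step gives (0,4)='O' but target has '.' -> reject
  (0,4)=O (2,3)=O (4,3)=. -> step gives (0,4)='O' but target has '.' -> reject
  (0,4)=O (2,3)=O (4,3)=O -> step gives (0,4)='O' but target has '.' -> reject
Unique solution: (0,4)=dead, (2,3)=live, (4,3)=live.
Check: live-neighbor counts of every cell in the completed generation 0:
11222
13563
12132
02343
23311
11221
Applying B3/S23 to generation 0 with these counts gives:
..OO.
.O..O
...OO
..O.O
.OO..
..O..
which matches the target exactly.

Answer: .OOO.
....O
..OOO
O....
...O.
.OO..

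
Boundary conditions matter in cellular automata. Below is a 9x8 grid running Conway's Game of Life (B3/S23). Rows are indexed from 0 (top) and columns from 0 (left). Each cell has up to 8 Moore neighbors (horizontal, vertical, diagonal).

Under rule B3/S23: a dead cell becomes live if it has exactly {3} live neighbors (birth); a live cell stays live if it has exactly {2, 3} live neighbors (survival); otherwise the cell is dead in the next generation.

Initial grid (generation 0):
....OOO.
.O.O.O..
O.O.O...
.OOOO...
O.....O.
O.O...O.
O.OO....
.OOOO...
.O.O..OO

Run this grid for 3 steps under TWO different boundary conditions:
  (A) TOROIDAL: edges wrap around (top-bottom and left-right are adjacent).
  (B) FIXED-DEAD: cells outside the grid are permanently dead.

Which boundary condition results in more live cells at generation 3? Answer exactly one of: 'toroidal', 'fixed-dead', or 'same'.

Under TOROIDAL boundary, generation 3:
.O.OOO..
.OOOOO..
O.O.....
O...O...
O.....O.
..OOO.O.
.OOOOO.O
.OO..OOO
..O.....
Population = 31

Under FIXED-DEAD boundary, generation 3:
.O..OOO.
.O.....O
O.OO...O
O...O...
O.....O.
O..OOO..
O.......
OO...O..
...OOO..
Population = 25

Comparison: toroidal=31, fixed-dead=25 -> toroidal

Answer: toroidal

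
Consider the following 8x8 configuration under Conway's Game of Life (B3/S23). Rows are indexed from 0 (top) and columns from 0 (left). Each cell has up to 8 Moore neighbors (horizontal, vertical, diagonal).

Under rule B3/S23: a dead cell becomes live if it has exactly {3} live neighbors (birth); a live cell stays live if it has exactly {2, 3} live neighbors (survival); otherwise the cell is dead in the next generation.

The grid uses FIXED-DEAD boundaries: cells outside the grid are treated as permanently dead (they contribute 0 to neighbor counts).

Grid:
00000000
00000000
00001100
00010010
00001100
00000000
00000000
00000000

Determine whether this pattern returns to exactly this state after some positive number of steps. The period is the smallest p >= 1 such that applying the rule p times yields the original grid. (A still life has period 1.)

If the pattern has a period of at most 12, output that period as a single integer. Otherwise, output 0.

Simulating and comparing each generation to the original:
Gen 0 (original, given above): 6 live cells
Gen 1: 6 live cells, MATCHES original -> period = 1

Answer: 1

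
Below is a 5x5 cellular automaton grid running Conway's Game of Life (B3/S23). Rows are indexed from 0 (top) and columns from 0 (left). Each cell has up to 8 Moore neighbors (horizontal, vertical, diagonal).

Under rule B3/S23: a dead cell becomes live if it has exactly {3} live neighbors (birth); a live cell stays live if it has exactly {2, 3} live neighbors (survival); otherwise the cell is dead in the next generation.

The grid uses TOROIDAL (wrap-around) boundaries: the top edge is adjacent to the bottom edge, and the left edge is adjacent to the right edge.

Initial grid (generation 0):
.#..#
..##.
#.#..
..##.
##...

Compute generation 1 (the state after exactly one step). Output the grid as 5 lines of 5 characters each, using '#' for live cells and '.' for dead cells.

Simulating step by step:
Generation 0 (given above): 10 live cells
Generation 1: 16 live cells
(generation 1 grid is the final answer)

Answer: .#.##
#.###
....#
#.###
##.##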